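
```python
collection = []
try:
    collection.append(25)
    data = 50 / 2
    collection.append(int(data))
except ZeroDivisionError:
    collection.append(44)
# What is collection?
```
[25, 25]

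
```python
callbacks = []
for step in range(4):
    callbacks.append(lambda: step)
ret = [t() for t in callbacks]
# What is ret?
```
[3, 3, 3, 3]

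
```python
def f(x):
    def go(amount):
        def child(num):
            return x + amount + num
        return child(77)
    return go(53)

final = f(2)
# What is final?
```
132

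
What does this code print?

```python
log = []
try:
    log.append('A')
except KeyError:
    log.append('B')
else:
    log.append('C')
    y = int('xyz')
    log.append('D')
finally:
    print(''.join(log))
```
AC

Try succeeds, else appends 'C', ValueError in else is uncaught, finally prints before exception propagates ('D' never appended)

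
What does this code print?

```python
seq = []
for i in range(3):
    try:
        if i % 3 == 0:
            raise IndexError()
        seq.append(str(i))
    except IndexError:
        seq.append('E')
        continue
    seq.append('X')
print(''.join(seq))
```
E1X2X

continue in except skips rest of loop body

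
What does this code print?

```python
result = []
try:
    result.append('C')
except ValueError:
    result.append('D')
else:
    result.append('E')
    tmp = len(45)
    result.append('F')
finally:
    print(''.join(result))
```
CE

Try succeeds, else appends 'E', TypeError in else is uncaught, finally prints before exception propagates ('F' never appended)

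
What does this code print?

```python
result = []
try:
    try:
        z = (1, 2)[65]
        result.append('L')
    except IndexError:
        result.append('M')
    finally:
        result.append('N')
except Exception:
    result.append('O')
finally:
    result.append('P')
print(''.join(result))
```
MNP

Both finally blocks run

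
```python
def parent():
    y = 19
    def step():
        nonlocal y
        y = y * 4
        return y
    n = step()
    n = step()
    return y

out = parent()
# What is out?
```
304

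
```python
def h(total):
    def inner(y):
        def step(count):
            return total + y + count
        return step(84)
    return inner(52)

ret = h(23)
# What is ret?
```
159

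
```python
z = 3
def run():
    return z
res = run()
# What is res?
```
3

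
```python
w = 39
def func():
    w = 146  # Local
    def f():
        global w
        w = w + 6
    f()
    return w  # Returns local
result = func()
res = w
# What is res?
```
45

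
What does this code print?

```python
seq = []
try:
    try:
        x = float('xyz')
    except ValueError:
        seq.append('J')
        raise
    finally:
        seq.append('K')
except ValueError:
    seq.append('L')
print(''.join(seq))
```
JKL

finally runs before re-raised exception propagates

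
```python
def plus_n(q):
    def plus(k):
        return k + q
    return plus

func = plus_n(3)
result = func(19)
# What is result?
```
22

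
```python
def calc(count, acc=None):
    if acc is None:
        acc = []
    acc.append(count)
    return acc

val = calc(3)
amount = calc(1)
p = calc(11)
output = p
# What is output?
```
[11]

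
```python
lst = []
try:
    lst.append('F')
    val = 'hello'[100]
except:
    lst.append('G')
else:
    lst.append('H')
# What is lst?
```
['F', 'G']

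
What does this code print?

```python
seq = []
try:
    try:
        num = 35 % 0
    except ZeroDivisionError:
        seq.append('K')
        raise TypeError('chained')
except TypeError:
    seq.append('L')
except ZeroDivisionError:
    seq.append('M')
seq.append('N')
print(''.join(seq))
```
KLN

TypeError raised and caught, original ZeroDivisionError not re-raised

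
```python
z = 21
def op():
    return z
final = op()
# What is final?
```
21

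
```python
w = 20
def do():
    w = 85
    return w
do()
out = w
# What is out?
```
20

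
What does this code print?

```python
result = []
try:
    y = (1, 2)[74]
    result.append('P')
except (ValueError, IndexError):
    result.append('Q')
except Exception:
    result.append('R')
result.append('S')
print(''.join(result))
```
QS

IndexError matches tuple containing it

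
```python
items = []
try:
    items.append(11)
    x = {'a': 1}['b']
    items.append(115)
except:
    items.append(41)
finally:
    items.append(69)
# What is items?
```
[11, 41, 69]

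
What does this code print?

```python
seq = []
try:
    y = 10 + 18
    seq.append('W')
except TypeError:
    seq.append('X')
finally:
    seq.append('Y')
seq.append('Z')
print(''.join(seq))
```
WYZ

finally runs after normal execution too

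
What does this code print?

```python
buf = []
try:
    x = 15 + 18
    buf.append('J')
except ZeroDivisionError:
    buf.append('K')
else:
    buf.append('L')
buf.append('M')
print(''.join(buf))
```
JLM

else block runs when no exception occurs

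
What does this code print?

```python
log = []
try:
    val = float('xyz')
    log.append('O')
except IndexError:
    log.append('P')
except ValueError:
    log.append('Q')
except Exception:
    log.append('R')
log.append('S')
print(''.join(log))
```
QS

ValueError matches before generic Exception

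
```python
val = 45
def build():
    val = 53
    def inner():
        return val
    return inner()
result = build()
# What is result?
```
53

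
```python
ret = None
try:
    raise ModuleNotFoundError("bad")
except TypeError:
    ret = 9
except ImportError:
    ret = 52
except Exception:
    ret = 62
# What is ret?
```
52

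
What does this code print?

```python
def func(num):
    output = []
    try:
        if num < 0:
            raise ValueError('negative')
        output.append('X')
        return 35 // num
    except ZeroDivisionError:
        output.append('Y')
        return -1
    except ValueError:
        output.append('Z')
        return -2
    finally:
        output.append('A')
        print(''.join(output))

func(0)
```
XYA

num=0 causes ZeroDivisionError, caught, finally prints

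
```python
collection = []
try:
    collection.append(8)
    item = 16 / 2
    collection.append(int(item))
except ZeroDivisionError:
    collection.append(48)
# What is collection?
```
[8, 8]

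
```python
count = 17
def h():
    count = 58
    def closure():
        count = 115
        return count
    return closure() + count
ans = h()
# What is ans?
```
173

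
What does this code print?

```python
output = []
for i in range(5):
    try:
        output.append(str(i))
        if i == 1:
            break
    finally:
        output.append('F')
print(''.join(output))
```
0F1F

finally runs even when breaking out of loop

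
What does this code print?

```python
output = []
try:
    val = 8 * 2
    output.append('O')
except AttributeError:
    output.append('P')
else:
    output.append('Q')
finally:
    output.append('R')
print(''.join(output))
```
OQR

else runs before finally when no exception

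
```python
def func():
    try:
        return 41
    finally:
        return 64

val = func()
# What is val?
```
64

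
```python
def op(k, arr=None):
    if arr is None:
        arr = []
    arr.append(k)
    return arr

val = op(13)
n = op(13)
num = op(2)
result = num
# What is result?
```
[2]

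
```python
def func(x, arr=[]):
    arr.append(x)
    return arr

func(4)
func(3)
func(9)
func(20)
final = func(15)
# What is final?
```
[4, 3, 9, 20, 15]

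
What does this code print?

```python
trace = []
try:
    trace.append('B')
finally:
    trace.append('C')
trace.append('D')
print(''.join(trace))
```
BCD

try/finally without except, no exception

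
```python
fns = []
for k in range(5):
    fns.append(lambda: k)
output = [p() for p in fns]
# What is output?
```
[4, 4, 4, 4, 4]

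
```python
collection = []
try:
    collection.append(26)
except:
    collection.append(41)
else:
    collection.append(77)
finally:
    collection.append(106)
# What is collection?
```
[26, 77, 106]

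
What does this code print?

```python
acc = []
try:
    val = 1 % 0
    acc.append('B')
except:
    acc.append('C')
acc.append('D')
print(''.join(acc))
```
CD

Exception raised in try, caught by bare except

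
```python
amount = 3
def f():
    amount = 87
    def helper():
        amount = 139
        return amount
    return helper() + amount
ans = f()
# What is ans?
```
226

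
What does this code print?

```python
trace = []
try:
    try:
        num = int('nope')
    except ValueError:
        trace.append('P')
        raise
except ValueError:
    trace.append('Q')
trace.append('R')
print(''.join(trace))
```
PQR

raise without argument re-raises current exception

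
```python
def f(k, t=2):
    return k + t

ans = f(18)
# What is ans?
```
20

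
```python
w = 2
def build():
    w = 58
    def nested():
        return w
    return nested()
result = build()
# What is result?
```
58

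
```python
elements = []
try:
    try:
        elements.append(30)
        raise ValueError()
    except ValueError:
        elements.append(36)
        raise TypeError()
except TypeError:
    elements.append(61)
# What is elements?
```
[30, 36, 61]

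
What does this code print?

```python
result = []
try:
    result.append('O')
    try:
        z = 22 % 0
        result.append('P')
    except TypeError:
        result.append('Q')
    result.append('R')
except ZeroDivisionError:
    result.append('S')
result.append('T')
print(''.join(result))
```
OST

Inner handler doesn't match, propagates to outer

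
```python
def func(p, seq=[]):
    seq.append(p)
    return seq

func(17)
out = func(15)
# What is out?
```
[17, 15]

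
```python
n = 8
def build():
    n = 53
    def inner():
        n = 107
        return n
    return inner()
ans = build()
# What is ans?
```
107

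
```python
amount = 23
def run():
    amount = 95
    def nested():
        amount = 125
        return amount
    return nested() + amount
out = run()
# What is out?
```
220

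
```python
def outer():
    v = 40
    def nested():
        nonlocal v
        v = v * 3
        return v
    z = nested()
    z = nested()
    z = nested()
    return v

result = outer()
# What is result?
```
1080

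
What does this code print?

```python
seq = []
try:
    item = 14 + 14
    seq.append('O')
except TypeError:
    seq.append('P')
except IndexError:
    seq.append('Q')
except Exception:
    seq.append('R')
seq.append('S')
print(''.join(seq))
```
OS

No exception, try block completes normally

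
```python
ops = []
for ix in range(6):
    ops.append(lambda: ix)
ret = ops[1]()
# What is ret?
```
5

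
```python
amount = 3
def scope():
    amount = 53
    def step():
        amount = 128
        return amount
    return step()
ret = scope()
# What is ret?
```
128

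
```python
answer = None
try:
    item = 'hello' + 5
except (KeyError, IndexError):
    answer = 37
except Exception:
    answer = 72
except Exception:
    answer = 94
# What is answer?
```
72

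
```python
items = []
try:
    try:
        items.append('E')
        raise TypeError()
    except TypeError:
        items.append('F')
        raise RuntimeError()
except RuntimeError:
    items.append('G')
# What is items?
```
['E', 'F', 'G']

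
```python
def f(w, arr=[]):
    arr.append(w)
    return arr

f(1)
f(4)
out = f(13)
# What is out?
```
[1, 4, 13]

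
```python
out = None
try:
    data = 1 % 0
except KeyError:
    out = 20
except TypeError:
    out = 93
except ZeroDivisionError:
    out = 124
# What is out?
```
124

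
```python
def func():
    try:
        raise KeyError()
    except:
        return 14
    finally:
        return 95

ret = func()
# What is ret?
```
95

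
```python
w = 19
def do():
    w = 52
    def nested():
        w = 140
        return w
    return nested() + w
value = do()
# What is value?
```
192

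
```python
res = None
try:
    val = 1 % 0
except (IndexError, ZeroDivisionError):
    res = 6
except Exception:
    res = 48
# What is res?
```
6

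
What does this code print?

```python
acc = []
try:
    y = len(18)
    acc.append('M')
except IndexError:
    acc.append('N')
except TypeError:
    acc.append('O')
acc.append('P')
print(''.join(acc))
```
OP

TypeError is caught by its specific handler, not IndexError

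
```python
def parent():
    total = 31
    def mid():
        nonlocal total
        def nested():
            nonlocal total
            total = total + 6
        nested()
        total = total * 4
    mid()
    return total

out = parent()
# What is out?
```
148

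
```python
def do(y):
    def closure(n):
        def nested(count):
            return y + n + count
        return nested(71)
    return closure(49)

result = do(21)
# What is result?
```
141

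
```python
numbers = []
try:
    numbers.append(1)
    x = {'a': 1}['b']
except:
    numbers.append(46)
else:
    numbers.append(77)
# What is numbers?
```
[1, 46]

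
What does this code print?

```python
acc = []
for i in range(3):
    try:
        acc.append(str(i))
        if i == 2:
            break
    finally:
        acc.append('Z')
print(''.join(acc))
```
0Z1Z2Z

finally runs even when breaking out of loop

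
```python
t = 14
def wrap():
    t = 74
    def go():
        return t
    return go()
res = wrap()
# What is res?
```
74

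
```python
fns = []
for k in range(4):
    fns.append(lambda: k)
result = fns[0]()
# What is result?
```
3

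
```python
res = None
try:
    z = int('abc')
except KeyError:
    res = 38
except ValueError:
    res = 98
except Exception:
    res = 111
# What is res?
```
98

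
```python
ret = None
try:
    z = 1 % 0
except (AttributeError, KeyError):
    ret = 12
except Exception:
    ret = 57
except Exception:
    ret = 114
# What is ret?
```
57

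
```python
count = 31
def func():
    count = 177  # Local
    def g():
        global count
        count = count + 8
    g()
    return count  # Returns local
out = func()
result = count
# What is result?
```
39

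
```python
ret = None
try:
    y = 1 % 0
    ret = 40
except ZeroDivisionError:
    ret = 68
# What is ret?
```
68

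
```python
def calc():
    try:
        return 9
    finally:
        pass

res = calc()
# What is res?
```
9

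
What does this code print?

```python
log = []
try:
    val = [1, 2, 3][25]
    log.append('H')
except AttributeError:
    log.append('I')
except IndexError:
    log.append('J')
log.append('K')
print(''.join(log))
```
JK

IndexError is caught by its specific handler, not AttributeError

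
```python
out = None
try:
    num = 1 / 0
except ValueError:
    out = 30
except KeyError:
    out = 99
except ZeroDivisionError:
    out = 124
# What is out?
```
124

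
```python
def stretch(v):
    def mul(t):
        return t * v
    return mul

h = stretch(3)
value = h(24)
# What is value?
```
72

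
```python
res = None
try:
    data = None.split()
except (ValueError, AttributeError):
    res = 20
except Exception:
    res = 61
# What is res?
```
20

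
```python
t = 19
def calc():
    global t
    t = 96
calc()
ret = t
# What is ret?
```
96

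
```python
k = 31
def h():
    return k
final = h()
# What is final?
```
31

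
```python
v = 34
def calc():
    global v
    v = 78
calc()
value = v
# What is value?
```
78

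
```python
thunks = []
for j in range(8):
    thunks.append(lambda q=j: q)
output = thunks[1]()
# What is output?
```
1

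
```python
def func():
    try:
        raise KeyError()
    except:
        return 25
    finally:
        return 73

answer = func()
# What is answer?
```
73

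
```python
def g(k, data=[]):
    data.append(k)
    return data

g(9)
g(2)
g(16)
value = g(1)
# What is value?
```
[9, 2, 16, 1]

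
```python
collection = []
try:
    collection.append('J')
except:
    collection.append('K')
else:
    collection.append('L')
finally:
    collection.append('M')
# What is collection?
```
['J', 'L', 'M']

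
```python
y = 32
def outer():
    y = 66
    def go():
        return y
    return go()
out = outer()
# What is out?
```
66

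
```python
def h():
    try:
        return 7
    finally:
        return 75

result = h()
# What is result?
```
75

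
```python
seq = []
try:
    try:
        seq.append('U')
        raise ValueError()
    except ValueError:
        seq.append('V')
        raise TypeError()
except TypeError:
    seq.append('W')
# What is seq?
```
['U', 'V', 'W']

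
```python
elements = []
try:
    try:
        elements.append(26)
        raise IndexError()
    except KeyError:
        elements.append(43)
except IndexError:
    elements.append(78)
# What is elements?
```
[26, 78]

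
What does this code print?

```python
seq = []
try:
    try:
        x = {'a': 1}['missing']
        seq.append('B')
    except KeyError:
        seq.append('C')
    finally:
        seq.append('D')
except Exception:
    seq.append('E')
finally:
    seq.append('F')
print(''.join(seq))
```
CDF

Both finally blocks run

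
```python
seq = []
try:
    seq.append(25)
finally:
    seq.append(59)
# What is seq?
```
[25, 59]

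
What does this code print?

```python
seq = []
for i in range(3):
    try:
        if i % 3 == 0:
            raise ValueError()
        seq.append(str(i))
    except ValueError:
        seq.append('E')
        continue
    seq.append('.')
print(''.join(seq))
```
E1.2.

continue in except skips rest of loop body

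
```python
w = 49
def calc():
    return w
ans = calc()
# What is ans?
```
49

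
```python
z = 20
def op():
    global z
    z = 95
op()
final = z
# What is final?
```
95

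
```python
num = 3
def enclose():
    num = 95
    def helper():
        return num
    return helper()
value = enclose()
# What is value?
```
95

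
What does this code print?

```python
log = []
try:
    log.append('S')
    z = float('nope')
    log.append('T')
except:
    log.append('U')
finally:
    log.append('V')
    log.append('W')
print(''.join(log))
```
SUVW

Code before exception runs, then except, then all of finally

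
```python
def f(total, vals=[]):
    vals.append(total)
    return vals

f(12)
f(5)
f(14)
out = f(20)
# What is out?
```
[12, 5, 14, 20]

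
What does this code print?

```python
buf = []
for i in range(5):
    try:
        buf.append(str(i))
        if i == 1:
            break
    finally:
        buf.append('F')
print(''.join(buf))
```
0F1F

finally runs even when breaking out of loop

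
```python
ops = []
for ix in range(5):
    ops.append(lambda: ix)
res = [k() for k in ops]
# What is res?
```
[4, 4, 4, 4, 4]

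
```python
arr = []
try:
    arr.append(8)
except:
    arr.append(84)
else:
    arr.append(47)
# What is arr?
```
[8, 47]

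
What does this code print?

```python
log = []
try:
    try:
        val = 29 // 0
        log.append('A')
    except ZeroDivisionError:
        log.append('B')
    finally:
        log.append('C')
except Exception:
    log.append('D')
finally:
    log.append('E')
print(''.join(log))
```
BCE

Both finally blocks run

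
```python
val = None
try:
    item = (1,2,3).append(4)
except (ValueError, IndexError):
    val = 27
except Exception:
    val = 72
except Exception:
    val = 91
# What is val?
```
72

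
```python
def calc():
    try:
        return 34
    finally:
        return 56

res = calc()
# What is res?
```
56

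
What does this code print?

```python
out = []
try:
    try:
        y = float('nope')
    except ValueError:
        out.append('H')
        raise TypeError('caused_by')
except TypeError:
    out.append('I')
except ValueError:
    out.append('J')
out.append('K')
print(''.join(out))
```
HIK

TypeError raised and caught, original ValueError not re-raised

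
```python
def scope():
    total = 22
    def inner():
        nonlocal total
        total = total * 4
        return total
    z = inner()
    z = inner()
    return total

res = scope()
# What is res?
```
352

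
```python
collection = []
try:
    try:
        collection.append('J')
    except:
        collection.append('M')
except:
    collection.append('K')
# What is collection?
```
['J']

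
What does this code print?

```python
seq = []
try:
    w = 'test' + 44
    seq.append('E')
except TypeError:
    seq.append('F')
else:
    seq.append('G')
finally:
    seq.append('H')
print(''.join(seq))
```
FH

Exception: except runs, else skipped, finally runs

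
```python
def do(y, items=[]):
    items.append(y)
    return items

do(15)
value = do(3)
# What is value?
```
[15, 3]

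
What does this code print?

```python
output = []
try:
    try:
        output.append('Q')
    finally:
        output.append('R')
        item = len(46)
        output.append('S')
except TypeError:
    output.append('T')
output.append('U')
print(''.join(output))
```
QRTU

Exception in inner finally caught by outer except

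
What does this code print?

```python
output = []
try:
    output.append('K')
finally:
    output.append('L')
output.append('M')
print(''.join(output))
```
KLM

try/finally without except, no exception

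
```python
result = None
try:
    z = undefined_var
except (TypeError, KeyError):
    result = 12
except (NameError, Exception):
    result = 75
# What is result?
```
75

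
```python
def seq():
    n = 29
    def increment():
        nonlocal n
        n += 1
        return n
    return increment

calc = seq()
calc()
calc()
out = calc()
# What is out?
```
32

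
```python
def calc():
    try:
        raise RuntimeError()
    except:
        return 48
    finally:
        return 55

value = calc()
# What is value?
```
55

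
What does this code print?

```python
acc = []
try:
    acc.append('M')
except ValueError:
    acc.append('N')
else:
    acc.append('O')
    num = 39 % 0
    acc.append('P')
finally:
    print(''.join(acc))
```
MO

Try succeeds, else appends 'O', ZeroDivisionError in else is uncaught, finally prints before exception propagates ('P' never appended)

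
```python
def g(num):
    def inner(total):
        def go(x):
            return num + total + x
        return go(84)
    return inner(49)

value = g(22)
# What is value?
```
155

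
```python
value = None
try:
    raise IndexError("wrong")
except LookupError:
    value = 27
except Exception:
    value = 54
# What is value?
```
27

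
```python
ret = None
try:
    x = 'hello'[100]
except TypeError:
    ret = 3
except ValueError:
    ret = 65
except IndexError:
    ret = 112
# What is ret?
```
112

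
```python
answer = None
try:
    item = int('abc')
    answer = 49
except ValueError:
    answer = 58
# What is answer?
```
58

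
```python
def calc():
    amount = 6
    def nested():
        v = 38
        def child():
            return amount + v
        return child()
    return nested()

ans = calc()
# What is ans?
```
44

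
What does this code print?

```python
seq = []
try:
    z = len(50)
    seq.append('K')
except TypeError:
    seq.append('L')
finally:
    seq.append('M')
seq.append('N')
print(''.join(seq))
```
LMN

finally always runs, even after exception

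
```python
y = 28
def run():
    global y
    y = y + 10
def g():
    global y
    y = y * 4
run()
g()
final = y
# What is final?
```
152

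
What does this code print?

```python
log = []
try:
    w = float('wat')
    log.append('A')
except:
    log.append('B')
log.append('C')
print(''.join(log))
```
BC

Exception raised in try, caught by bare except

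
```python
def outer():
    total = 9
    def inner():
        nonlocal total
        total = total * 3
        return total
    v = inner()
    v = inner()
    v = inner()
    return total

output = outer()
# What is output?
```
243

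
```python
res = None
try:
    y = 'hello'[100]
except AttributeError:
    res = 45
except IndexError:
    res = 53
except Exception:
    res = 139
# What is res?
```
53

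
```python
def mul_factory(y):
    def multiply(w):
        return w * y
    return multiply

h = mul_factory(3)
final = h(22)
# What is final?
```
66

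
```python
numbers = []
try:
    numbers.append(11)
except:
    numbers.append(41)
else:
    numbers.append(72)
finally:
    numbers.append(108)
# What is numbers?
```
[11, 72, 108]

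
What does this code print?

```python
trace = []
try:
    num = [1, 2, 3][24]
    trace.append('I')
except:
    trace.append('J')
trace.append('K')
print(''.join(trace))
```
JK

Exception raised in try, caught by bare except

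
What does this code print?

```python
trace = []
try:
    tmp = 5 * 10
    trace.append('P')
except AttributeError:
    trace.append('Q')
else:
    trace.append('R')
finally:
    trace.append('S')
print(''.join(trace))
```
PRS

else runs before finally when no exception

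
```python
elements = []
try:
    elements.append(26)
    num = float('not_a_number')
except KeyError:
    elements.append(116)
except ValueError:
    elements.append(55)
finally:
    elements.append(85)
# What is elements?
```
[26, 55, 85]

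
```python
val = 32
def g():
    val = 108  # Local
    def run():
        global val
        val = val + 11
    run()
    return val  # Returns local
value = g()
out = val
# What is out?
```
43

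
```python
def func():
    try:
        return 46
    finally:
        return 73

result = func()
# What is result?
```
73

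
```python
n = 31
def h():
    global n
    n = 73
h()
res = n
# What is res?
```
73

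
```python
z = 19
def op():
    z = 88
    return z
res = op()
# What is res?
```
88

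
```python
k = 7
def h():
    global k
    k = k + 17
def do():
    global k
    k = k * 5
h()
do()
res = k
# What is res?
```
120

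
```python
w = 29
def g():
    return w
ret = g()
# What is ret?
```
29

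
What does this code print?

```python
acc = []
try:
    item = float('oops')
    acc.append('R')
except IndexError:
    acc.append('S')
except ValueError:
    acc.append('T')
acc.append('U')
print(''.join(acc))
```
TU

ValueError is caught by its specific handler, not IndexError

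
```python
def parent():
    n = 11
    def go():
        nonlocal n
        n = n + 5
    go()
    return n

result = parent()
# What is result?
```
16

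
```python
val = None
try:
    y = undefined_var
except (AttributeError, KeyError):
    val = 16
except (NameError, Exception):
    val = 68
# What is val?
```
68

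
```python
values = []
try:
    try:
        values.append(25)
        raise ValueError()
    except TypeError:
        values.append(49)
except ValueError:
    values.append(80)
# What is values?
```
[25, 80]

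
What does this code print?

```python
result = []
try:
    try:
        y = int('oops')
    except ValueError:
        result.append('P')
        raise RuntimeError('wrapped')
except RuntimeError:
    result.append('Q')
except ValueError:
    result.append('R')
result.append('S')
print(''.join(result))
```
PQS

RuntimeError raised and caught, original ValueError not re-raised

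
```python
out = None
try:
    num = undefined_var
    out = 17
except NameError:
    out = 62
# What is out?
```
62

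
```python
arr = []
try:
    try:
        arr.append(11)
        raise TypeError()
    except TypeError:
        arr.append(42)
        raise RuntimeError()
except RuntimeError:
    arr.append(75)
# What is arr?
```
[11, 42, 75]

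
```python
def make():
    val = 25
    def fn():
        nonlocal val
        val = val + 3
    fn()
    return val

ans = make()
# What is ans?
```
28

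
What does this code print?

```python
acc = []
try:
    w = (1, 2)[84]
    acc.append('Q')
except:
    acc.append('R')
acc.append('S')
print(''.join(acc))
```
RS

Exception raised in try, caught by bare except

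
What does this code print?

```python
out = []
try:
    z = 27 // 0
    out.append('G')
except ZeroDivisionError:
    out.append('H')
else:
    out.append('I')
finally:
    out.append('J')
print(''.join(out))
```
HJ

Exception: except runs, else skipped, finally runs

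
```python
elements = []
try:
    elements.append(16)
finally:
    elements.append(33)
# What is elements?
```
[16, 33]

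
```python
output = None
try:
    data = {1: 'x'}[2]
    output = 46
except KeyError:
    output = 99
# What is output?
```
99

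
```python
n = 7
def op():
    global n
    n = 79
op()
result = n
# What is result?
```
79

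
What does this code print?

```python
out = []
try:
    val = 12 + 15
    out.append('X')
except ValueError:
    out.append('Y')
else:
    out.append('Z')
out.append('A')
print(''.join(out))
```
XZA

else block runs when no exception occurs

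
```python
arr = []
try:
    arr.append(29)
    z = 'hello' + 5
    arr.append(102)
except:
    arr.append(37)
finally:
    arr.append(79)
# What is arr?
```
[29, 37, 79]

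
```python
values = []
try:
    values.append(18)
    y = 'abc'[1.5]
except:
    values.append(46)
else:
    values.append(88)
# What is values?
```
[18, 46]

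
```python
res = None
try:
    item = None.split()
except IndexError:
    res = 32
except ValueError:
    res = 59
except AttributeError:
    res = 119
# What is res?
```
119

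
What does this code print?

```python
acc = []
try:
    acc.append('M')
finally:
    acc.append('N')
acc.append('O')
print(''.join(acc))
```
MNO

try/finally without except, no exception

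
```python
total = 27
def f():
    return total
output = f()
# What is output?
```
27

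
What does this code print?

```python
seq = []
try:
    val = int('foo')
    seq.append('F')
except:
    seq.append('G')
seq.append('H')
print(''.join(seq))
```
GH

Exception raised in try, caught by bare except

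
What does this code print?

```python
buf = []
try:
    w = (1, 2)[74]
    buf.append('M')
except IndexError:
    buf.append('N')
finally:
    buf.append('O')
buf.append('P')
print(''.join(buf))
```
NOP

finally always runs, even after exception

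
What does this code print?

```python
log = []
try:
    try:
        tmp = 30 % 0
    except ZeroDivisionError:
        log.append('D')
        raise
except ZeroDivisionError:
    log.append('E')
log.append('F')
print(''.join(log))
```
DEF

raise without argument re-raises current exception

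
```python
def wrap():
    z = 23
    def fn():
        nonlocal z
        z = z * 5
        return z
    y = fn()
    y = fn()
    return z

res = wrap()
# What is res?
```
575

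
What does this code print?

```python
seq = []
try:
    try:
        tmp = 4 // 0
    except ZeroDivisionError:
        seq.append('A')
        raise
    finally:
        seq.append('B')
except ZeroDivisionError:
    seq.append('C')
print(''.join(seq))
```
ABC

finally runs before re-raised exception propagates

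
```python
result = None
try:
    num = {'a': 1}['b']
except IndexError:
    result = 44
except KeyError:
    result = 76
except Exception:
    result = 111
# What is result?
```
76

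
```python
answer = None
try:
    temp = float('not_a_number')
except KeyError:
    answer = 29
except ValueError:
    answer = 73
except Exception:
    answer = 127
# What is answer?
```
73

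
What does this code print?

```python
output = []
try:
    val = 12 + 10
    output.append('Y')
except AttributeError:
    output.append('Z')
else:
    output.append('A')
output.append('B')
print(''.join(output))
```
YAB

else block runs when no exception occurs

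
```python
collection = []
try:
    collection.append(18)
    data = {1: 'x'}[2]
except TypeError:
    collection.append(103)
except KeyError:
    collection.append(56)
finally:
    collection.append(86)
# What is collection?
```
[18, 56, 86]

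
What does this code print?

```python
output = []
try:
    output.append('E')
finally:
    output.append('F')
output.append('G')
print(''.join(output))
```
EFG

try/finally without except, no exception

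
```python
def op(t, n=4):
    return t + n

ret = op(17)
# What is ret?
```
21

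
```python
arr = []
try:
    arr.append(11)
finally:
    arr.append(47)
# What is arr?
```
[11, 47]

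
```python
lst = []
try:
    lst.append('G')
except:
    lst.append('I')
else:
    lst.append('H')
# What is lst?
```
['G', 'H']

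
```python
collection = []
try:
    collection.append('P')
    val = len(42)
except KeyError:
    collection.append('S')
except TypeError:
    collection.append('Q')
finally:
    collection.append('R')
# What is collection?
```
['P', 'Q', 'R']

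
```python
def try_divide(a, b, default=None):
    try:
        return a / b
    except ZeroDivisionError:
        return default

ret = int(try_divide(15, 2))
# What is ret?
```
7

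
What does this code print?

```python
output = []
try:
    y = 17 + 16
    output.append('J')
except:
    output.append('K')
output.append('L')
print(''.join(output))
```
JL

No exception, try block completes normally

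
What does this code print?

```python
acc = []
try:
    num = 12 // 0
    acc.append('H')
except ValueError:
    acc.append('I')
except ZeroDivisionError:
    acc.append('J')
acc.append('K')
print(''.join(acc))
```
JK

ZeroDivisionError is caught by its specific handler, not ValueError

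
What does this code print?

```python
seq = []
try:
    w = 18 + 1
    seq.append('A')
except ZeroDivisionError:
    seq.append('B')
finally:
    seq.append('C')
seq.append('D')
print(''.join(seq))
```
ACD

finally runs after normal execution too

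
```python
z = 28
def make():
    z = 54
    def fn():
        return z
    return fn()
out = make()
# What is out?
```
54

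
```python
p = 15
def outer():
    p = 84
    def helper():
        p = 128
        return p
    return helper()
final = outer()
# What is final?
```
128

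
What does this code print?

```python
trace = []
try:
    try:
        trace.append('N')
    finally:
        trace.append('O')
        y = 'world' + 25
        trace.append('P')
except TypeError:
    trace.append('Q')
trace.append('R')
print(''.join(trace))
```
NOQR

Exception in inner finally caught by outer except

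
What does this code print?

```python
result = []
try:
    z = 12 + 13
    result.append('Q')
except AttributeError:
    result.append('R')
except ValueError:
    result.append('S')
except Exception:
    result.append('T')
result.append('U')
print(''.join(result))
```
QU

No exception, try block completes normally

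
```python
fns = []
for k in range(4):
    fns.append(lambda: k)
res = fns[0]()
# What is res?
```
3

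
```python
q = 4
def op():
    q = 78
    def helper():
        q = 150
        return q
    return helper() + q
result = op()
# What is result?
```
228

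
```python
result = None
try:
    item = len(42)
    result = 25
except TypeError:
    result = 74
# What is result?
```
74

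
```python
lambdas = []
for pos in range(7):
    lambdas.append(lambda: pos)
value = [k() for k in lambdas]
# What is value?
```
[6, 6, 6, 6, 6, 6, 6]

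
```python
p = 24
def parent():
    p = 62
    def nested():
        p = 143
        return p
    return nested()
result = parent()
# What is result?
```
143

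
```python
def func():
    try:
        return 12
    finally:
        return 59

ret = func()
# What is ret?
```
59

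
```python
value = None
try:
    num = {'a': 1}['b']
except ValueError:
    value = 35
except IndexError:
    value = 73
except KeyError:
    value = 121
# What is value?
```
121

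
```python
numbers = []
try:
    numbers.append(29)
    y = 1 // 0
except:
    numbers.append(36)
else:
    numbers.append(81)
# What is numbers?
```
[29, 36]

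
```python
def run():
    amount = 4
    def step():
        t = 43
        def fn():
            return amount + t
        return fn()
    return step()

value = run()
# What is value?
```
47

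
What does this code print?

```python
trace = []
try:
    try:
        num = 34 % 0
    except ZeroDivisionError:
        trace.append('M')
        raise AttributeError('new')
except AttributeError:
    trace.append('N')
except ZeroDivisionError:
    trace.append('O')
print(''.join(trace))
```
MN

New AttributeError raised, caught by outer AttributeError handler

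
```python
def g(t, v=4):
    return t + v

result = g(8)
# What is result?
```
12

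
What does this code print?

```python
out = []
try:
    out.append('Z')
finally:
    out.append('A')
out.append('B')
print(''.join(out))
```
ZAB

try/finally without except, no exception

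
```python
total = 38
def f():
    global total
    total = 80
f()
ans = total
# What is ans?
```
80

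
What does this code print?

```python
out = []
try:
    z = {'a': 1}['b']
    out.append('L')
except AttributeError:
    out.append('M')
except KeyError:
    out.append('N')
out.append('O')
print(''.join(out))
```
NO

KeyError is caught by its specific handler, not AttributeError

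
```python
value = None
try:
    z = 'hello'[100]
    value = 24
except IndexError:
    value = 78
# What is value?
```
78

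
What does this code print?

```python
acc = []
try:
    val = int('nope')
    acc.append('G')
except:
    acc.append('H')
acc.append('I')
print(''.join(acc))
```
HI

Exception raised in try, caught by bare except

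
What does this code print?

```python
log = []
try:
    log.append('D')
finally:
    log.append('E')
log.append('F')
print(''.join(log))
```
DEF

try/finally without except, no exception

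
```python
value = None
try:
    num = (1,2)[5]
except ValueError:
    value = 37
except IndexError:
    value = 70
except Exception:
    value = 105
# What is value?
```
70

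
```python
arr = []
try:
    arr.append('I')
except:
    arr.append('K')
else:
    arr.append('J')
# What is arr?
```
['I', 'J']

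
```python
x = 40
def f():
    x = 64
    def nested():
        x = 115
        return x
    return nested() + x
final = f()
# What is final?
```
179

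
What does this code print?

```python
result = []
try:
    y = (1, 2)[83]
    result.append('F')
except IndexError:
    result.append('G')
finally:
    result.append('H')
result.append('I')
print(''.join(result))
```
GHI

finally always runs, even after exception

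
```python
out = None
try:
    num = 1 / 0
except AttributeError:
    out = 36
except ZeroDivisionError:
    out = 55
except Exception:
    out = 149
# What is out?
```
55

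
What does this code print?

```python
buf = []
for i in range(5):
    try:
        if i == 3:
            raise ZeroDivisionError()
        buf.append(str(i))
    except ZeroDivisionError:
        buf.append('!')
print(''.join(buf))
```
012!4

Exception on i=3 caught, loop continues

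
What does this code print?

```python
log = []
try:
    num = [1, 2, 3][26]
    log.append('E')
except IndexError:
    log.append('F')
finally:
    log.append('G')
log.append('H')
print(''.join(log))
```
FGH

finally always runs, even after exception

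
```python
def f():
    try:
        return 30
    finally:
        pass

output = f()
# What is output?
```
30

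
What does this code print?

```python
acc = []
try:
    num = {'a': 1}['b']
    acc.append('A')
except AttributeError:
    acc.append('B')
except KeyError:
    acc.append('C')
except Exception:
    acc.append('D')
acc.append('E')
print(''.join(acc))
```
CE

KeyError matches before generic Exception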